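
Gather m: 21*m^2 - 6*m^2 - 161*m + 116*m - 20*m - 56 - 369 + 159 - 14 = 15*m^2 - 65*m - 280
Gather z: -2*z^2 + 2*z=-2*z^2 + 2*z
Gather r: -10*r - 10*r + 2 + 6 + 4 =12 - 20*r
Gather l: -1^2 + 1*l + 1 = l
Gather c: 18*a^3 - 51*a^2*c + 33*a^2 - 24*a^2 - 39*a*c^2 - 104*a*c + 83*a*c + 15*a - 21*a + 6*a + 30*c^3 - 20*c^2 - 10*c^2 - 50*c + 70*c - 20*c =18*a^3 + 9*a^2 + 30*c^3 + c^2*(-39*a - 30) + c*(-51*a^2 - 21*a)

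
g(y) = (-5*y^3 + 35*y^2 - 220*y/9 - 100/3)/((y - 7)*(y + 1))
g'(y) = (-15*y^2 + 70*y - 220/9)/((y - 7)*(y + 1)) - (-5*y^3 + 35*y^2 - 220*y/9 - 100/3)/((y - 7)*(y + 1)^2) - (-5*y^3 + 35*y^2 - 220*y/9 - 100/3)/((y - 7)^2*(y + 1)) = 5*(-9*y^4 + 108*y^3 - 145*y^2 - 762*y - 52)/(9*(y^4 - 12*y^3 + 22*y^2 + 84*y + 49))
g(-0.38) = 4.09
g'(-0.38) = 5.59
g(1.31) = 1.26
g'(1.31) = -3.48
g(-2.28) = 22.19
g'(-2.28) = -2.33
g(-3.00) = 24.50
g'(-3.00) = -3.77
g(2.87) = -4.17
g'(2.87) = -3.24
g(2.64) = -3.41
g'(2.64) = -3.36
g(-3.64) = 27.07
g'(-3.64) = -4.22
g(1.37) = 1.05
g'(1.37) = -3.50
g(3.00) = -4.58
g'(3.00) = -3.16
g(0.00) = 4.76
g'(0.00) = -0.59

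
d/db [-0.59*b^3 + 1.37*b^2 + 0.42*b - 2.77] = -1.77*b^2 + 2.74*b + 0.42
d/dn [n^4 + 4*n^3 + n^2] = 2*n*(2*n^2 + 6*n + 1)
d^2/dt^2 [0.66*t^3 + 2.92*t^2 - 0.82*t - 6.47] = 3.96*t + 5.84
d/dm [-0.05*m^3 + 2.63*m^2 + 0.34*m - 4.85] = -0.15*m^2 + 5.26*m + 0.34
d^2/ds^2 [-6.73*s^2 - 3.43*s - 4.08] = -13.4600000000000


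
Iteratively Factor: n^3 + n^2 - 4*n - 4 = (n - 2)*(n^2 + 3*n + 2) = (n - 2)*(n + 1)*(n + 2)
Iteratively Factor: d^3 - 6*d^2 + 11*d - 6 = (d - 2)*(d^2 - 4*d + 3) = (d - 2)*(d - 1)*(d - 3)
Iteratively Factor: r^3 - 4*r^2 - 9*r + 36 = (r + 3)*(r^2 - 7*r + 12) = (r - 4)*(r + 3)*(r - 3)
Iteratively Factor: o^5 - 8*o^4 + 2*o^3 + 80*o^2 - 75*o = (o + 3)*(o^4 - 11*o^3 + 35*o^2 - 25*o) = (o - 5)*(o + 3)*(o^3 - 6*o^2 + 5*o) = (o - 5)*(o - 1)*(o + 3)*(o^2 - 5*o) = (o - 5)^2*(o - 1)*(o + 3)*(o)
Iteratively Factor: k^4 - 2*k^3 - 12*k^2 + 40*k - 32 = (k - 2)*(k^3 - 12*k + 16) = (k - 2)^2*(k^2 + 2*k - 8) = (k - 2)^3*(k + 4)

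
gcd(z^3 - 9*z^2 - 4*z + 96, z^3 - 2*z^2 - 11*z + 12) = z^2 - z - 12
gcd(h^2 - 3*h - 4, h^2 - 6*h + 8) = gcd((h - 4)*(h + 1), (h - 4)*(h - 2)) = h - 4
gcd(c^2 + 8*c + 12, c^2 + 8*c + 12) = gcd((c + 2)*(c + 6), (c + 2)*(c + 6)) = c^2 + 8*c + 12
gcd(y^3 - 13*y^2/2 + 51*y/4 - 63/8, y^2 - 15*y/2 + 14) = y - 7/2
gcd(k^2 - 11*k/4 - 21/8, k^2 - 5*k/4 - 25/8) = 1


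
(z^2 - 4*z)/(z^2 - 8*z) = (z - 4)/(z - 8)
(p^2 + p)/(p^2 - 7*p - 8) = p/(p - 8)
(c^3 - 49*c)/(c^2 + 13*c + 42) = c*(c - 7)/(c + 6)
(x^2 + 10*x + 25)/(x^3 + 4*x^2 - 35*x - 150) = 1/(x - 6)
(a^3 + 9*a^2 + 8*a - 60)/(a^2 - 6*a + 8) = (a^2 + 11*a + 30)/(a - 4)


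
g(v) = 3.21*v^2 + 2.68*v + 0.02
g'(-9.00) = -55.10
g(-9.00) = 235.91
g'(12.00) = 79.72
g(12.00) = 494.42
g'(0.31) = 4.67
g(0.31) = 1.16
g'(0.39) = 5.18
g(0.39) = 1.55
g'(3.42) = 24.64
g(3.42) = 46.73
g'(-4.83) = -28.33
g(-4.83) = 61.96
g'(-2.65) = -14.33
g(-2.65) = 15.46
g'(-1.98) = -10.03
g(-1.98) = 7.30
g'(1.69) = 13.53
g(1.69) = 13.72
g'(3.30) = 23.87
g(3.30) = 43.82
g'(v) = 6.42*v + 2.68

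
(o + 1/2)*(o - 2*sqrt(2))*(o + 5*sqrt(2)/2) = o^3 + o^2/2 + sqrt(2)*o^2/2 - 10*o + sqrt(2)*o/4 - 5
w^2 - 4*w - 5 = (w - 5)*(w + 1)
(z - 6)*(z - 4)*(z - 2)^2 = z^4 - 14*z^3 + 68*z^2 - 136*z + 96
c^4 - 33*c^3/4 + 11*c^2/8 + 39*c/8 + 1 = (c - 8)*(c - 1)*(c + 1/4)*(c + 1/2)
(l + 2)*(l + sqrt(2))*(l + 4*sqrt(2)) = l^3 + 2*l^2 + 5*sqrt(2)*l^2 + 8*l + 10*sqrt(2)*l + 16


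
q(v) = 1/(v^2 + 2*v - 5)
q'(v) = (-2*v - 2)/(v^2 + 2*v - 5)^2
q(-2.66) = -0.31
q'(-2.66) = 0.32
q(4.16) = 0.05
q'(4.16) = -0.02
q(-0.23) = -0.18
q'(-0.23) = -0.05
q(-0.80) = -0.17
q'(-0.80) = -0.01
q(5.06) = 0.03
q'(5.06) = -0.01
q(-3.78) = 0.58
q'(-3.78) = 1.86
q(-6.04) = 0.05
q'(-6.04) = 0.03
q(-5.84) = 0.06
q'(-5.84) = 0.03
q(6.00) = 0.02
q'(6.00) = -0.00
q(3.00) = 0.10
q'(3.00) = -0.08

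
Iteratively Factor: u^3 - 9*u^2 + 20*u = (u - 5)*(u^2 - 4*u) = u*(u - 5)*(u - 4)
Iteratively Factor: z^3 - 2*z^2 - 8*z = (z - 4)*(z^2 + 2*z) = z*(z - 4)*(z + 2)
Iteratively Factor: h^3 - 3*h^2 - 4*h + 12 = (h - 3)*(h^2 - 4) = (h - 3)*(h + 2)*(h - 2)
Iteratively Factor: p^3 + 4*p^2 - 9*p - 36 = (p - 3)*(p^2 + 7*p + 12) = (p - 3)*(p + 3)*(p + 4)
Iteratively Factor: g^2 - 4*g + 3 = (g - 1)*(g - 3)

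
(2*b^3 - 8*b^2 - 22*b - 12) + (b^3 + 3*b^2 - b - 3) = 3*b^3 - 5*b^2 - 23*b - 15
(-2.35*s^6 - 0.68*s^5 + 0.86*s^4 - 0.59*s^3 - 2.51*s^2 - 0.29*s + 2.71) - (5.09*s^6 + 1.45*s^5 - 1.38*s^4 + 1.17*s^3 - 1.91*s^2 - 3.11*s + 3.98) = -7.44*s^6 - 2.13*s^5 + 2.24*s^4 - 1.76*s^3 - 0.6*s^2 + 2.82*s - 1.27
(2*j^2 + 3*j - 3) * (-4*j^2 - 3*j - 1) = -8*j^4 - 18*j^3 + j^2 + 6*j + 3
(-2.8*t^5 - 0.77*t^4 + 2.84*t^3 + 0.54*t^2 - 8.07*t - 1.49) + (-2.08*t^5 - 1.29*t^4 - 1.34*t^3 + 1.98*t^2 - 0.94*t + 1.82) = -4.88*t^5 - 2.06*t^4 + 1.5*t^3 + 2.52*t^2 - 9.01*t + 0.33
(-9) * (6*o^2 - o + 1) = -54*o^2 + 9*o - 9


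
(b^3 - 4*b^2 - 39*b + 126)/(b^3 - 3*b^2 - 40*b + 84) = (b - 3)/(b - 2)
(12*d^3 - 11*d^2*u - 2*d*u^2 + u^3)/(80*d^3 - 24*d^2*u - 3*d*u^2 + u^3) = (-3*d^2 + 2*d*u + u^2)/(-20*d^2 + d*u + u^2)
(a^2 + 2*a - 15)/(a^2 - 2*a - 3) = (a + 5)/(a + 1)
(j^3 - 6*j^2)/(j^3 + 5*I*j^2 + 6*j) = j*(j - 6)/(j^2 + 5*I*j + 6)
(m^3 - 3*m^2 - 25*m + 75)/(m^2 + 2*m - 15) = m - 5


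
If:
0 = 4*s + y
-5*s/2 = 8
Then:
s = -16/5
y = 64/5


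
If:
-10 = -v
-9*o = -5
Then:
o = 5/9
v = 10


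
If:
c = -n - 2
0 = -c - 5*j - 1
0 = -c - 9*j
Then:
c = -9/4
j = 1/4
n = 1/4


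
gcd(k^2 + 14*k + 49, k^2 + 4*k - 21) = k + 7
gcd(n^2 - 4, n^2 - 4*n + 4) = n - 2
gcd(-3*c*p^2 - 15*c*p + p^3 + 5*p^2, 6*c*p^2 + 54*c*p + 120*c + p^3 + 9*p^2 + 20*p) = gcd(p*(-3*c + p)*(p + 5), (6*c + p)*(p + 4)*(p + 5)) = p + 5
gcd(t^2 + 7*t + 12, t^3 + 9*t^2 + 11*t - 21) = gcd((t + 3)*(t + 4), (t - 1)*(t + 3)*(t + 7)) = t + 3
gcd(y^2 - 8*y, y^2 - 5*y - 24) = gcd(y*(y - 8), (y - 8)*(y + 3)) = y - 8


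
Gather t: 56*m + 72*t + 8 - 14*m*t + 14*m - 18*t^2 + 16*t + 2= 70*m - 18*t^2 + t*(88 - 14*m) + 10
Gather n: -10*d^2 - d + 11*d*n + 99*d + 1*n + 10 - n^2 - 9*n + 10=-10*d^2 + 98*d - n^2 + n*(11*d - 8) + 20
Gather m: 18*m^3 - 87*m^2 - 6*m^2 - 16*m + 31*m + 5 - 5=18*m^3 - 93*m^2 + 15*m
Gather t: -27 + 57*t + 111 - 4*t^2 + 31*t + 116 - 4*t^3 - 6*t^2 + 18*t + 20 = -4*t^3 - 10*t^2 + 106*t + 220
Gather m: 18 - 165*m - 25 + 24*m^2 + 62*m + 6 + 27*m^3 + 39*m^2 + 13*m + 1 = 27*m^3 + 63*m^2 - 90*m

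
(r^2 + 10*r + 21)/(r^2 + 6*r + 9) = (r + 7)/(r + 3)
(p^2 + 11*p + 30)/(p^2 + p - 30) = (p + 5)/(p - 5)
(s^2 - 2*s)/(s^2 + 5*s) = (s - 2)/(s + 5)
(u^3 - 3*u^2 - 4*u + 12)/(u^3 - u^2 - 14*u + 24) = (u + 2)/(u + 4)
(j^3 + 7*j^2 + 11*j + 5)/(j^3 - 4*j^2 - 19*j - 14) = (j^2 + 6*j + 5)/(j^2 - 5*j - 14)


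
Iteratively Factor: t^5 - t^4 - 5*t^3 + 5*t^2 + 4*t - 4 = (t - 1)*(t^4 - 5*t^2 + 4) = (t - 1)^2*(t^3 + t^2 - 4*t - 4) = (t - 2)*(t - 1)^2*(t^2 + 3*t + 2) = (t - 2)*(t - 1)^2*(t + 2)*(t + 1)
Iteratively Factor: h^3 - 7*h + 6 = (h + 3)*(h^2 - 3*h + 2) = (h - 1)*(h + 3)*(h - 2)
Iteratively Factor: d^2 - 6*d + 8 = (d - 2)*(d - 4)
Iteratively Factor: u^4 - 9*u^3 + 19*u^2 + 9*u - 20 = (u - 1)*(u^3 - 8*u^2 + 11*u + 20) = (u - 5)*(u - 1)*(u^2 - 3*u - 4) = (u - 5)*(u - 1)*(u + 1)*(u - 4)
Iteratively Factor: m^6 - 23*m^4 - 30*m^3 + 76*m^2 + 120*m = (m - 2)*(m^5 + 2*m^4 - 19*m^3 - 68*m^2 - 60*m) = (m - 5)*(m - 2)*(m^4 + 7*m^3 + 16*m^2 + 12*m) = (m - 5)*(m - 2)*(m + 2)*(m^3 + 5*m^2 + 6*m) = (m - 5)*(m - 2)*(m + 2)*(m + 3)*(m^2 + 2*m) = m*(m - 5)*(m - 2)*(m + 2)*(m + 3)*(m + 2)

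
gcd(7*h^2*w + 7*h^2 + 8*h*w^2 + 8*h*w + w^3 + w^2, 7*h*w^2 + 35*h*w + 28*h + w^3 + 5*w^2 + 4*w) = 7*h*w + 7*h + w^2 + w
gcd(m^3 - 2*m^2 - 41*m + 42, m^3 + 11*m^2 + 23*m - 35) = m - 1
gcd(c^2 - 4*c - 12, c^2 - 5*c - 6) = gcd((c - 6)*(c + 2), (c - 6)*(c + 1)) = c - 6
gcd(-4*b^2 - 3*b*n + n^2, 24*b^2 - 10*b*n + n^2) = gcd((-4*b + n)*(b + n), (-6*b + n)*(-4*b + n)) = 4*b - n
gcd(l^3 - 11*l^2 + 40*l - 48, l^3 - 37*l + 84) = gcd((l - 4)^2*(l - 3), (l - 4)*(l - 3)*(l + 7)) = l^2 - 7*l + 12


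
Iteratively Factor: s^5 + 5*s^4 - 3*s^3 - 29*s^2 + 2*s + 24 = (s + 1)*(s^4 + 4*s^3 - 7*s^2 - 22*s + 24) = (s - 2)*(s + 1)*(s^3 + 6*s^2 + 5*s - 12) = (s - 2)*(s + 1)*(s + 4)*(s^2 + 2*s - 3) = (s - 2)*(s - 1)*(s + 1)*(s + 4)*(s + 3)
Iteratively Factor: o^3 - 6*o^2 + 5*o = (o)*(o^2 - 6*o + 5) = o*(o - 1)*(o - 5)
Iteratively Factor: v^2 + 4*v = (v + 4)*(v)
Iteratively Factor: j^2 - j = (j)*(j - 1)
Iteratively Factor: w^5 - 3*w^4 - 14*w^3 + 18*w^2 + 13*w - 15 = (w - 1)*(w^4 - 2*w^3 - 16*w^2 + 2*w + 15) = (w - 1)^2*(w^3 - w^2 - 17*w - 15) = (w - 5)*(w - 1)^2*(w^2 + 4*w + 3) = (w - 5)*(w - 1)^2*(w + 1)*(w + 3)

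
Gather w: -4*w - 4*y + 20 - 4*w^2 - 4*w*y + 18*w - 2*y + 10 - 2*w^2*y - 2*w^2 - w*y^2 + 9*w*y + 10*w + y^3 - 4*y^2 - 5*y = w^2*(-2*y - 6) + w*(-y^2 + 5*y + 24) + y^3 - 4*y^2 - 11*y + 30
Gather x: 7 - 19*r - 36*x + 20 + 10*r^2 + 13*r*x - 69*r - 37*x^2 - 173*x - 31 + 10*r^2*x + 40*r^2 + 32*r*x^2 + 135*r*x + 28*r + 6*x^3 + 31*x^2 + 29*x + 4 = 50*r^2 - 60*r + 6*x^3 + x^2*(32*r - 6) + x*(10*r^2 + 148*r - 180)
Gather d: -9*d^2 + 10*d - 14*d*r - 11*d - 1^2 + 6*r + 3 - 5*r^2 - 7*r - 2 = -9*d^2 + d*(-14*r - 1) - 5*r^2 - r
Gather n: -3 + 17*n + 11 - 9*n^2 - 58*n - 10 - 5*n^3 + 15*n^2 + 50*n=-5*n^3 + 6*n^2 + 9*n - 2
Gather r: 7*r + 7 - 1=7*r + 6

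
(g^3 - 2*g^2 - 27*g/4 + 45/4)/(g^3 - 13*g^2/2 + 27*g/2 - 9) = (g + 5/2)/(g - 2)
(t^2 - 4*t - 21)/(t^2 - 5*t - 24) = (t - 7)/(t - 8)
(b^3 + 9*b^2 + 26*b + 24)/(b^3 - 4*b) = (b^2 + 7*b + 12)/(b*(b - 2))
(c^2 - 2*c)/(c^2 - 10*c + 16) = c/(c - 8)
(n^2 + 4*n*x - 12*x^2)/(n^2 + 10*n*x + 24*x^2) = (n - 2*x)/(n + 4*x)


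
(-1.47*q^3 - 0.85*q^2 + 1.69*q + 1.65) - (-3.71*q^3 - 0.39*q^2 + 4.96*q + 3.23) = 2.24*q^3 - 0.46*q^2 - 3.27*q - 1.58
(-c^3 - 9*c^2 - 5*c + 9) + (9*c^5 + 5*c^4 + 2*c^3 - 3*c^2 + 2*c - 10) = 9*c^5 + 5*c^4 + c^3 - 12*c^2 - 3*c - 1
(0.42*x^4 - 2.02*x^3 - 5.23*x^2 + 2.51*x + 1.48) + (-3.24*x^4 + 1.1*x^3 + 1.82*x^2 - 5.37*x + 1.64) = -2.82*x^4 - 0.92*x^3 - 3.41*x^2 - 2.86*x + 3.12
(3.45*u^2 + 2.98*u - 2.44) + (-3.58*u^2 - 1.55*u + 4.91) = -0.13*u^2 + 1.43*u + 2.47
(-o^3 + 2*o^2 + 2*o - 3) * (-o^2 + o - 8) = o^5 - 3*o^4 + 8*o^3 - 11*o^2 - 19*o + 24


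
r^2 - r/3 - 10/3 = (r - 2)*(r + 5/3)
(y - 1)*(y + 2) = y^2 + y - 2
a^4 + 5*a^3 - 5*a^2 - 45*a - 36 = (a - 3)*(a + 1)*(a + 3)*(a + 4)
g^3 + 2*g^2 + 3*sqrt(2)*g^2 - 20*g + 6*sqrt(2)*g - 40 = (g + 2)*(g - 2*sqrt(2))*(g + 5*sqrt(2))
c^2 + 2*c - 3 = (c - 1)*(c + 3)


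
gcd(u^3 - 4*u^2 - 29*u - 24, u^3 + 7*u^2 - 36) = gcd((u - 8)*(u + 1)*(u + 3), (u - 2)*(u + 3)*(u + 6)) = u + 3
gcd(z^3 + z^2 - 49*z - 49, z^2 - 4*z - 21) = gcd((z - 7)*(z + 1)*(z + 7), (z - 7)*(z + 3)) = z - 7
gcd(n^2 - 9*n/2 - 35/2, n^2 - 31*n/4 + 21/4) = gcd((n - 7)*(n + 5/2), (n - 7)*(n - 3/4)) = n - 7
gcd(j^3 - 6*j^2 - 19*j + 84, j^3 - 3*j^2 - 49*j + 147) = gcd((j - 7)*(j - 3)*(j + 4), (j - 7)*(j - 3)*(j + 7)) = j^2 - 10*j + 21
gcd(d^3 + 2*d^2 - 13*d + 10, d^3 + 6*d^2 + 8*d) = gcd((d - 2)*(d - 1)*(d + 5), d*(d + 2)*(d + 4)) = 1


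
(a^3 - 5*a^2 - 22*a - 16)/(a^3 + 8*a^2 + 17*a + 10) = (a - 8)/(a + 5)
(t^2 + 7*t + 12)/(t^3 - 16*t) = (t + 3)/(t*(t - 4))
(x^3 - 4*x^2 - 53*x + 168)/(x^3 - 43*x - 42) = (-x^3 + 4*x^2 + 53*x - 168)/(-x^3 + 43*x + 42)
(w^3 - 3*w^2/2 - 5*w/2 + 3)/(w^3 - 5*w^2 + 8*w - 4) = (w + 3/2)/(w - 2)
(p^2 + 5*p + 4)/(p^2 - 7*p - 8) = (p + 4)/(p - 8)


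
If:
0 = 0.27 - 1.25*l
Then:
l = 0.22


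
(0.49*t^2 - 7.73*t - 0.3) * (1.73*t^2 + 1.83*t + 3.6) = 0.8477*t^4 - 12.4762*t^3 - 12.9009*t^2 - 28.377*t - 1.08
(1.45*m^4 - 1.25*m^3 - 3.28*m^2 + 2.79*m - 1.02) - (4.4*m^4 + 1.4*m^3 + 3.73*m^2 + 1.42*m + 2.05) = -2.95*m^4 - 2.65*m^3 - 7.01*m^2 + 1.37*m - 3.07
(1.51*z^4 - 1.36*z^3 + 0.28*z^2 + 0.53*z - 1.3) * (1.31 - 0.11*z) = -0.1661*z^5 + 2.1277*z^4 - 1.8124*z^3 + 0.3085*z^2 + 0.8373*z - 1.703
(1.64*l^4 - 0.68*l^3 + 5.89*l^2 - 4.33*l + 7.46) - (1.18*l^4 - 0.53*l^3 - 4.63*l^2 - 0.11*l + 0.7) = 0.46*l^4 - 0.15*l^3 + 10.52*l^2 - 4.22*l + 6.76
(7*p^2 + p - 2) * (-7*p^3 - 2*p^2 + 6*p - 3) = -49*p^5 - 21*p^4 + 54*p^3 - 11*p^2 - 15*p + 6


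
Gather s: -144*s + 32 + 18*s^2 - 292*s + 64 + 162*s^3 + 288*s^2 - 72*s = 162*s^3 + 306*s^2 - 508*s + 96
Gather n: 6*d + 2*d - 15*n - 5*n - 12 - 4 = 8*d - 20*n - 16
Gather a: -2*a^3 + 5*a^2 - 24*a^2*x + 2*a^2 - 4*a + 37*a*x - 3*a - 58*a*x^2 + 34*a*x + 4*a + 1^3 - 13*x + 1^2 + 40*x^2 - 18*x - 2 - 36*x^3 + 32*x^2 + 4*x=-2*a^3 + a^2*(7 - 24*x) + a*(-58*x^2 + 71*x - 3) - 36*x^3 + 72*x^2 - 27*x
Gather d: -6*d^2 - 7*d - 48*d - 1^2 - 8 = -6*d^2 - 55*d - 9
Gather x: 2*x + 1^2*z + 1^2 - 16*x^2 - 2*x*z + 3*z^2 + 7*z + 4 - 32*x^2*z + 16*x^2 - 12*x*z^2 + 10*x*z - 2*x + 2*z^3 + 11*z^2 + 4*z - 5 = -32*x^2*z + x*(-12*z^2 + 8*z) + 2*z^3 + 14*z^2 + 12*z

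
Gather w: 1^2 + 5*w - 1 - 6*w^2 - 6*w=-6*w^2 - w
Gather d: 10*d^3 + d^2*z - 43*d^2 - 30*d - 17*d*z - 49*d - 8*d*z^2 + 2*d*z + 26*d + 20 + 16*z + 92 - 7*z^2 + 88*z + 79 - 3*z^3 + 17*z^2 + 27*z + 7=10*d^3 + d^2*(z - 43) + d*(-8*z^2 - 15*z - 53) - 3*z^3 + 10*z^2 + 131*z + 198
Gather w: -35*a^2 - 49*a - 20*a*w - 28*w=-35*a^2 - 49*a + w*(-20*a - 28)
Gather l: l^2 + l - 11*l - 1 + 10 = l^2 - 10*l + 9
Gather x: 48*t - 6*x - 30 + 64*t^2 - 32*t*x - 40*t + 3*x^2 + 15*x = 64*t^2 + 8*t + 3*x^2 + x*(9 - 32*t) - 30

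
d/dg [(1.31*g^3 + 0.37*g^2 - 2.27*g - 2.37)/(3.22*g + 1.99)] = (8.4364*g^3 + 9.0121*g^2 + 1.4726*g + 3.1141)/(10.3684*g^2 + 12.8156*g + 3.9601)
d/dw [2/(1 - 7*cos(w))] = -14*sin(w)/(7*cos(w) - 1)^2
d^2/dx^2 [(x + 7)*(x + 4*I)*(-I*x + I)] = -6*I*x + 8 - 12*I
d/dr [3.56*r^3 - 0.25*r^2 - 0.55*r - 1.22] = 10.68*r^2 - 0.5*r - 0.55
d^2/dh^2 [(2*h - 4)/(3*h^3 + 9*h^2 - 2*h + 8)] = 4*((h - 2)*(9*h^2 + 18*h - 2)^2 + (-9*h^2 - 18*h - 9*(h - 2)*(h + 1) + 2)*(3*h^3 + 9*h^2 - 2*h + 8))/(3*h^3 + 9*h^2 - 2*h + 8)^3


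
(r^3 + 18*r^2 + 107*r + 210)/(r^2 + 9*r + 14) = (r^2 + 11*r + 30)/(r + 2)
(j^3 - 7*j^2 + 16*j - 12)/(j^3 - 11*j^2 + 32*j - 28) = (j - 3)/(j - 7)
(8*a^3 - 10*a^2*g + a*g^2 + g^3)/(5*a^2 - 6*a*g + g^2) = (8*a^2 - 2*a*g - g^2)/(5*a - g)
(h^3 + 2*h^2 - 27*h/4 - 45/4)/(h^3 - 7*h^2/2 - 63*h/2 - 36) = (h - 5/2)/(h - 8)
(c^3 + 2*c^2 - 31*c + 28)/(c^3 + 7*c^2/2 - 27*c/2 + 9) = 2*(c^2 + 3*c - 28)/(2*c^2 + 9*c - 18)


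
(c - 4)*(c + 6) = c^2 + 2*c - 24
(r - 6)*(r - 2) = r^2 - 8*r + 12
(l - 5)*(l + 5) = l^2 - 25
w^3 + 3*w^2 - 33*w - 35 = (w - 5)*(w + 1)*(w + 7)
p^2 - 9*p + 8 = (p - 8)*(p - 1)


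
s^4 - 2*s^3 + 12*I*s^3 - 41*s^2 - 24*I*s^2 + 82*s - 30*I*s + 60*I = (s - 2)*(s + I)*(s + 5*I)*(s + 6*I)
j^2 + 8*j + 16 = (j + 4)^2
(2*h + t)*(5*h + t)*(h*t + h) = 10*h^3*t + 10*h^3 + 7*h^2*t^2 + 7*h^2*t + h*t^3 + h*t^2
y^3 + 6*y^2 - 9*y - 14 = (y - 2)*(y + 1)*(y + 7)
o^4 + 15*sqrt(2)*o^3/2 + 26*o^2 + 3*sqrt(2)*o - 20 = (o - sqrt(2)/2)*(o + sqrt(2))*(o + 2*sqrt(2))*(o + 5*sqrt(2))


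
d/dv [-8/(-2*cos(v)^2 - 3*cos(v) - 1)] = 8*(4*cos(v) + 3)*sin(v)/(3*cos(v) + cos(2*v) + 2)^2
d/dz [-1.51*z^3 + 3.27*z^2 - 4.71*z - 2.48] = -4.53*z^2 + 6.54*z - 4.71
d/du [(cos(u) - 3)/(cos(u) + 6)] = -9*sin(u)/(cos(u) + 6)^2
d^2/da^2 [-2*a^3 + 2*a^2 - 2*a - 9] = 4 - 12*a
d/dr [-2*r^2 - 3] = -4*r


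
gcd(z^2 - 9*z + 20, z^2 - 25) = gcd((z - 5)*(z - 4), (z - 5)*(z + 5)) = z - 5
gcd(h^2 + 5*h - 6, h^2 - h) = h - 1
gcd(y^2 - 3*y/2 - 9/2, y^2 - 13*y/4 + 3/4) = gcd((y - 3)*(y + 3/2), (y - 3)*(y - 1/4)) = y - 3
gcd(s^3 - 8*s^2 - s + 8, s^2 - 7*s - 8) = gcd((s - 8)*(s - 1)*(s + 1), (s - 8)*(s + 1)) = s^2 - 7*s - 8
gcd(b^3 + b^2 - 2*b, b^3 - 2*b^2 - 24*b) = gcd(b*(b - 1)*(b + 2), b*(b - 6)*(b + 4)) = b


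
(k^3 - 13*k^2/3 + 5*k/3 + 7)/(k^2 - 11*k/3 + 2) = (3*k^2 - 4*k - 7)/(3*k - 2)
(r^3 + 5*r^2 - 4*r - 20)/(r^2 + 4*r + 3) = (r^3 + 5*r^2 - 4*r - 20)/(r^2 + 4*r + 3)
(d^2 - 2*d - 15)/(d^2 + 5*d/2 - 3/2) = 2*(d - 5)/(2*d - 1)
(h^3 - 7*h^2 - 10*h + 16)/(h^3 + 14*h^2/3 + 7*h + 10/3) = 3*(h^2 - 9*h + 8)/(3*h^2 + 8*h + 5)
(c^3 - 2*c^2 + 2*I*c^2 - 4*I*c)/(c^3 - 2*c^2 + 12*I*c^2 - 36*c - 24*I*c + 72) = c*(c + 2*I)/(c^2 + 12*I*c - 36)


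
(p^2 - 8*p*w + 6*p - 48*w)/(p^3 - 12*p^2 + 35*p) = (p^2 - 8*p*w + 6*p - 48*w)/(p*(p^2 - 12*p + 35))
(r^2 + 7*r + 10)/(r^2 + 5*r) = (r + 2)/r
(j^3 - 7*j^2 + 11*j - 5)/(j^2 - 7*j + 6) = (j^2 - 6*j + 5)/(j - 6)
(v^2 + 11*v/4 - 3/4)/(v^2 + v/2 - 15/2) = (4*v - 1)/(2*(2*v - 5))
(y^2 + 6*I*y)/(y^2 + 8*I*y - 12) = y/(y + 2*I)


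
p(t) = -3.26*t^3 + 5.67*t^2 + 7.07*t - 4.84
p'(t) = -9.78*t^2 + 11.34*t + 7.07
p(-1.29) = 2.47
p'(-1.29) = -23.83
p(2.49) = -2.41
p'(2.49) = -25.33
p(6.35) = -566.03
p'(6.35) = -315.28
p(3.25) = -33.88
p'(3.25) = -59.38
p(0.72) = 1.97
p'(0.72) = 10.16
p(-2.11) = 36.11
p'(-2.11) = -60.40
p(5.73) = -391.48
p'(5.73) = -249.06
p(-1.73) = 16.78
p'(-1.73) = -41.82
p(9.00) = -1858.48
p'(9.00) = -683.05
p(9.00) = -1858.48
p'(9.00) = -683.05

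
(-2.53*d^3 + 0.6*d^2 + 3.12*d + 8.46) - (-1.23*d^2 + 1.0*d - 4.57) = -2.53*d^3 + 1.83*d^2 + 2.12*d + 13.03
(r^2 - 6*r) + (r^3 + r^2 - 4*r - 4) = r^3 + 2*r^2 - 10*r - 4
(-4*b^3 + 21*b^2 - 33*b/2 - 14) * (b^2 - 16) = -4*b^5 + 21*b^4 + 95*b^3/2 - 350*b^2 + 264*b + 224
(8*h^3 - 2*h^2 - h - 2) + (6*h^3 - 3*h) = 14*h^3 - 2*h^2 - 4*h - 2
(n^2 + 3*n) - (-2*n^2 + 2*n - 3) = 3*n^2 + n + 3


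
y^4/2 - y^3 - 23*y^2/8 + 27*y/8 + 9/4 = (y/2 + 1)*(y - 3)*(y - 3/2)*(y + 1/2)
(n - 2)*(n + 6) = n^2 + 4*n - 12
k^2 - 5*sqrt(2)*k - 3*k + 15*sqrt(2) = (k - 3)*(k - 5*sqrt(2))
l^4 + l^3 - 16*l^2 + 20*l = l*(l - 2)^2*(l + 5)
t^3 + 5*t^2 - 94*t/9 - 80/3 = (t - 8/3)*(t + 5/3)*(t + 6)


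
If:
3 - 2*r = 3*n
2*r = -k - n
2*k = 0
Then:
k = 0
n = 3/2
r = -3/4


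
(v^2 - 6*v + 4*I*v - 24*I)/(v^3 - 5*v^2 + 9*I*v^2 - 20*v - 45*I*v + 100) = (v - 6)/(v^2 + 5*v*(-1 + I) - 25*I)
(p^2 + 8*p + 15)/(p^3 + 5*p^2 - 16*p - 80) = (p + 3)/(p^2 - 16)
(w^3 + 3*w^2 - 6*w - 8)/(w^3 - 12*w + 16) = (w + 1)/(w - 2)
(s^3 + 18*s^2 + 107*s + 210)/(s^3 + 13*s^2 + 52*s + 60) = (s + 7)/(s + 2)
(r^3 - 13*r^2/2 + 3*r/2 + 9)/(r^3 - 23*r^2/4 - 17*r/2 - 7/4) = 2*(2*r^2 - 15*r + 18)/(4*r^2 - 27*r - 7)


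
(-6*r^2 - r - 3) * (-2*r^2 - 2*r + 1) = 12*r^4 + 14*r^3 + 2*r^2 + 5*r - 3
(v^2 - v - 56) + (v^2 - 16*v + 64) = 2*v^2 - 17*v + 8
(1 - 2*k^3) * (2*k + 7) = -4*k^4 - 14*k^3 + 2*k + 7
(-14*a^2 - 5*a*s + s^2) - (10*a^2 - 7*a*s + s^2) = -24*a^2 + 2*a*s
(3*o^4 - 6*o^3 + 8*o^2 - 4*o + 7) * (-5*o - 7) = -15*o^5 + 9*o^4 + 2*o^3 - 36*o^2 - 7*o - 49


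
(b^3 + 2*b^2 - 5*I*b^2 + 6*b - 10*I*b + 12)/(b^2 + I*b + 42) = (b^2 + b*(2 + I) + 2*I)/(b + 7*I)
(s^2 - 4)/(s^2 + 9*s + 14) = (s - 2)/(s + 7)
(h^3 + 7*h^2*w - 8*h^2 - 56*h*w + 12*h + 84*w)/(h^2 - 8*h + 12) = h + 7*w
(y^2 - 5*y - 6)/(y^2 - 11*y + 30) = (y + 1)/(y - 5)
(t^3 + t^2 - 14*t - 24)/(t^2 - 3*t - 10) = (t^2 - t - 12)/(t - 5)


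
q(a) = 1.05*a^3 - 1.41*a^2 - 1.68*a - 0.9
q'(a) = 3.15*a^2 - 2.82*a - 1.68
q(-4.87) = -147.44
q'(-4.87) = 86.76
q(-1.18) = -2.61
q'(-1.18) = 6.03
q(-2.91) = -33.83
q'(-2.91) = 33.20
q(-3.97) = -82.15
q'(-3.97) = 59.16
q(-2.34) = -18.14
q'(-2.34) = 22.17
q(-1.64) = -6.57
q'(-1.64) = 11.42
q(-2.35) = -18.37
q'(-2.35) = 22.34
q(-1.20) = -2.73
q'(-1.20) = 6.24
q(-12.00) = -1998.18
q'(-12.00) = 485.76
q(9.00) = 635.22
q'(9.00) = 228.09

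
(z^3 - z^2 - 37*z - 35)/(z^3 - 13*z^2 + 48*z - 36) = (z^3 - z^2 - 37*z - 35)/(z^3 - 13*z^2 + 48*z - 36)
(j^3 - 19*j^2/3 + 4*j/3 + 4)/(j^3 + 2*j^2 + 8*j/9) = 3*(j^2 - 7*j + 6)/(j*(3*j + 4))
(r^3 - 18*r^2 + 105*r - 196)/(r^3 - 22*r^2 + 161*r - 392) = (r - 4)/(r - 8)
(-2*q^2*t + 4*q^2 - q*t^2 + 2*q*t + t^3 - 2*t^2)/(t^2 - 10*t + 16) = (-2*q^2 - q*t + t^2)/(t - 8)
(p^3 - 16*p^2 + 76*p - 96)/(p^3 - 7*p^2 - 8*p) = (p^2 - 8*p + 12)/(p*(p + 1))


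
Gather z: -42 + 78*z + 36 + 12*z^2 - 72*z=12*z^2 + 6*z - 6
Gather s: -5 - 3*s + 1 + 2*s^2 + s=2*s^2 - 2*s - 4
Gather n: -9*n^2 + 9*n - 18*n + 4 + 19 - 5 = -9*n^2 - 9*n + 18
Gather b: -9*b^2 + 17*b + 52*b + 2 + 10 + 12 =-9*b^2 + 69*b + 24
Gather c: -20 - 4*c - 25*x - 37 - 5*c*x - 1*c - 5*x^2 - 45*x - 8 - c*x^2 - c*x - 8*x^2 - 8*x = c*(-x^2 - 6*x - 5) - 13*x^2 - 78*x - 65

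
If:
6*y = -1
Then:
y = -1/6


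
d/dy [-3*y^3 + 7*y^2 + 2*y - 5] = -9*y^2 + 14*y + 2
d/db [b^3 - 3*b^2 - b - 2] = 3*b^2 - 6*b - 1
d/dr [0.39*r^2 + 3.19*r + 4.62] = 0.78*r + 3.19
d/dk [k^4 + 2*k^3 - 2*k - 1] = 4*k^3 + 6*k^2 - 2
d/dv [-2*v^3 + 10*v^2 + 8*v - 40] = -6*v^2 + 20*v + 8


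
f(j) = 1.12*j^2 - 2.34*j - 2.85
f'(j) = 2.24*j - 2.34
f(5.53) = 18.46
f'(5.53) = 10.05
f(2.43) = -1.92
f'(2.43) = 3.10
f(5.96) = 22.99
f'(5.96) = 11.01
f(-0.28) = -2.11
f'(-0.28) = -2.97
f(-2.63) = 11.05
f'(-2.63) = -8.23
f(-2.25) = 8.08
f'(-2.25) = -7.38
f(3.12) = 0.75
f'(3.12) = 4.65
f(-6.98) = 68.05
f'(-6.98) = -17.98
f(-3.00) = 14.25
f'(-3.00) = -9.06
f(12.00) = 130.35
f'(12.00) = 24.54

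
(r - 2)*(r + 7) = r^2 + 5*r - 14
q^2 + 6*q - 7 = (q - 1)*(q + 7)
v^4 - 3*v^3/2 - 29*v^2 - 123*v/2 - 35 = (v - 7)*(v + 1)*(v + 2)*(v + 5/2)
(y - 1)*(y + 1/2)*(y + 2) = y^3 + 3*y^2/2 - 3*y/2 - 1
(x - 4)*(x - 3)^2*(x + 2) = x^4 - 8*x^3 + 13*x^2 + 30*x - 72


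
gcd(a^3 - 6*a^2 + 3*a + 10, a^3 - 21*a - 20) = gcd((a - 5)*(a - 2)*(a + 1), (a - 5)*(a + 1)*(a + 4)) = a^2 - 4*a - 5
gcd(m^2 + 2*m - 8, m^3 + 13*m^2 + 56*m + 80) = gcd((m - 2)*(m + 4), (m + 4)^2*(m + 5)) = m + 4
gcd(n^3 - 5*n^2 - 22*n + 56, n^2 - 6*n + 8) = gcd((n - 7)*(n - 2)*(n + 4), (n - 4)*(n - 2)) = n - 2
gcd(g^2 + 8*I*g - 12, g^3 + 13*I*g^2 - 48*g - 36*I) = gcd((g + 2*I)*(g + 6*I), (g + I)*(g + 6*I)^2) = g + 6*I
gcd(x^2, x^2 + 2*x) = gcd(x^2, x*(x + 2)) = x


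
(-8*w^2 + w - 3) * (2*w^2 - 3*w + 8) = -16*w^4 + 26*w^3 - 73*w^2 + 17*w - 24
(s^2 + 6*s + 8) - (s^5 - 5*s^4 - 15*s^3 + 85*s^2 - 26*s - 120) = -s^5 + 5*s^4 + 15*s^3 - 84*s^2 + 32*s + 128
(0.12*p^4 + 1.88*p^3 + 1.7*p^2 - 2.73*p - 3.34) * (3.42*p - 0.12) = 0.4104*p^5 + 6.4152*p^4 + 5.5884*p^3 - 9.5406*p^2 - 11.0952*p + 0.4008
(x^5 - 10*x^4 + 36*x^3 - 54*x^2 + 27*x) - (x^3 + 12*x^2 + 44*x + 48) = x^5 - 10*x^4 + 35*x^3 - 66*x^2 - 17*x - 48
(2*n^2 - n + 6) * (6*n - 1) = 12*n^3 - 8*n^2 + 37*n - 6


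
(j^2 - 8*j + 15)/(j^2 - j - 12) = (-j^2 + 8*j - 15)/(-j^2 + j + 12)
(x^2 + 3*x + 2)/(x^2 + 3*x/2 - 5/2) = 2*(x^2 + 3*x + 2)/(2*x^2 + 3*x - 5)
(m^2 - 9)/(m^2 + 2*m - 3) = (m - 3)/(m - 1)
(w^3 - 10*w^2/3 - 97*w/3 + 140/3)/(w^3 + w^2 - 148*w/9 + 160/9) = 3*(w - 7)/(3*w - 8)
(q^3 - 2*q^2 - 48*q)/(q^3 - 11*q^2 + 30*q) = (q^2 - 2*q - 48)/(q^2 - 11*q + 30)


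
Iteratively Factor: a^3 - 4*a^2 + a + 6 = (a - 2)*(a^2 - 2*a - 3) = (a - 2)*(a + 1)*(a - 3)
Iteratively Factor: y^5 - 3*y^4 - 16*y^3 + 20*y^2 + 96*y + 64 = (y + 1)*(y^4 - 4*y^3 - 12*y^2 + 32*y + 64) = (y + 1)*(y + 2)*(y^3 - 6*y^2 + 32) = (y + 1)*(y + 2)^2*(y^2 - 8*y + 16) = (y - 4)*(y + 1)*(y + 2)^2*(y - 4)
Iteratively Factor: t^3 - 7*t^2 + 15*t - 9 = (t - 3)*(t^2 - 4*t + 3) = (t - 3)*(t - 1)*(t - 3)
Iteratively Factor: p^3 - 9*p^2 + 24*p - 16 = (p - 4)*(p^2 - 5*p + 4) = (p - 4)*(p - 1)*(p - 4)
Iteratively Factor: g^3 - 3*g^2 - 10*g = (g)*(g^2 - 3*g - 10) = g*(g + 2)*(g - 5)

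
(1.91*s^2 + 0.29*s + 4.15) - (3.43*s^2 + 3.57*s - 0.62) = -1.52*s^2 - 3.28*s + 4.77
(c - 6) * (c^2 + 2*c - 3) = c^3 - 4*c^2 - 15*c + 18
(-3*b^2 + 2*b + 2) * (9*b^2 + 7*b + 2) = -27*b^4 - 3*b^3 + 26*b^2 + 18*b + 4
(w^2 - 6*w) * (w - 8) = w^3 - 14*w^2 + 48*w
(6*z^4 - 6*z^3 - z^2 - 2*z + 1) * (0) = 0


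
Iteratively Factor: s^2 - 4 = (s + 2)*(s - 2)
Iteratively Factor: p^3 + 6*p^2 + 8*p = (p)*(p^2 + 6*p + 8) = p*(p + 2)*(p + 4)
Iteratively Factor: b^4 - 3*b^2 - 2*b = (b - 2)*(b^3 + 2*b^2 + b) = (b - 2)*(b + 1)*(b^2 + b) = b*(b - 2)*(b + 1)*(b + 1)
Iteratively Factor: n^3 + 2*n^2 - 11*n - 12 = (n + 1)*(n^2 + n - 12) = (n + 1)*(n + 4)*(n - 3)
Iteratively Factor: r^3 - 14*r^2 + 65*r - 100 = (r - 4)*(r^2 - 10*r + 25) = (r - 5)*(r - 4)*(r - 5)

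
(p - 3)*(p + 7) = p^2 + 4*p - 21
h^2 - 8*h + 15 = (h - 5)*(h - 3)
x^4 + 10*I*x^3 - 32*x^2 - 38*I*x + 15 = (x + I)^2*(x + 3*I)*(x + 5*I)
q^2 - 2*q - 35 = (q - 7)*(q + 5)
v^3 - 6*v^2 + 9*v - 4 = (v - 4)*(v - 1)^2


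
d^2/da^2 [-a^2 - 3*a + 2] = -2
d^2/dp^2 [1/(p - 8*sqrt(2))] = 2/(p - 8*sqrt(2))^3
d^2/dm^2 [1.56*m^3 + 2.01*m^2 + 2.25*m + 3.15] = 9.36*m + 4.02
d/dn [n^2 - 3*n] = 2*n - 3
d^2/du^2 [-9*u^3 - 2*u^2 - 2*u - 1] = -54*u - 4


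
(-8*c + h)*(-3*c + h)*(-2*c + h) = -48*c^3 + 46*c^2*h - 13*c*h^2 + h^3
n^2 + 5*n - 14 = (n - 2)*(n + 7)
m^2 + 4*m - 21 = (m - 3)*(m + 7)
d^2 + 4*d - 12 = (d - 2)*(d + 6)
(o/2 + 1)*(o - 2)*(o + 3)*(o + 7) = o^4/2 + 5*o^3 + 17*o^2/2 - 20*o - 42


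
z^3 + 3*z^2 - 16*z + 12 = (z - 2)*(z - 1)*(z + 6)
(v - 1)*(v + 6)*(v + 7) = v^3 + 12*v^2 + 29*v - 42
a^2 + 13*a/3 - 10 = (a - 5/3)*(a + 6)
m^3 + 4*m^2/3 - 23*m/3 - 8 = (m - 8/3)*(m + 1)*(m + 3)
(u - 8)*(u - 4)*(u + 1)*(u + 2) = u^4 - 9*u^3 - 2*u^2 + 72*u + 64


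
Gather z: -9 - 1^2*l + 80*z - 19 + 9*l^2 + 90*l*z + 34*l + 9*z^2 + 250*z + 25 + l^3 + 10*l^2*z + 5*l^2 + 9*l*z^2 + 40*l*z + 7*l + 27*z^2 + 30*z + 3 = l^3 + 14*l^2 + 40*l + z^2*(9*l + 36) + z*(10*l^2 + 130*l + 360)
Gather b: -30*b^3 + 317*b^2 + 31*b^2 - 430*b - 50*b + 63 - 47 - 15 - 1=-30*b^3 + 348*b^2 - 480*b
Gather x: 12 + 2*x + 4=2*x + 16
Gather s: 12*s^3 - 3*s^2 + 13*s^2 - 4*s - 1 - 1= 12*s^3 + 10*s^2 - 4*s - 2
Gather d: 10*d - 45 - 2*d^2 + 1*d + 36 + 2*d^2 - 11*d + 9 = 0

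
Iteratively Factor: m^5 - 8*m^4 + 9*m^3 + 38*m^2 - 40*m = (m - 5)*(m^4 - 3*m^3 - 6*m^2 + 8*m) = (m - 5)*(m - 1)*(m^3 - 2*m^2 - 8*m) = (m - 5)*(m - 4)*(m - 1)*(m^2 + 2*m) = m*(m - 5)*(m - 4)*(m - 1)*(m + 2)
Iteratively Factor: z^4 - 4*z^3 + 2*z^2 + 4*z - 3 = (z + 1)*(z^3 - 5*z^2 + 7*z - 3) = (z - 1)*(z + 1)*(z^2 - 4*z + 3) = (z - 3)*(z - 1)*(z + 1)*(z - 1)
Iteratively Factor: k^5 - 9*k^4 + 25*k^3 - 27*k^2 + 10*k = (k - 2)*(k^4 - 7*k^3 + 11*k^2 - 5*k) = (k - 2)*(k - 1)*(k^3 - 6*k^2 + 5*k) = (k - 5)*(k - 2)*(k - 1)*(k^2 - k) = (k - 5)*(k - 2)*(k - 1)^2*(k)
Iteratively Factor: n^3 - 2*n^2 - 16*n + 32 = (n + 4)*(n^2 - 6*n + 8) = (n - 2)*(n + 4)*(n - 4)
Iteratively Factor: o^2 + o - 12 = (o + 4)*(o - 3)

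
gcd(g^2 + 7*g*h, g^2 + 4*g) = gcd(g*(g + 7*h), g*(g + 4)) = g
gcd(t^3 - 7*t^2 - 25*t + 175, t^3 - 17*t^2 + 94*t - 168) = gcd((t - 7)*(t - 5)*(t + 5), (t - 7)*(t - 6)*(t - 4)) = t - 7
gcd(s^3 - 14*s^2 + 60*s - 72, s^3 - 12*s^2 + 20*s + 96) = s - 6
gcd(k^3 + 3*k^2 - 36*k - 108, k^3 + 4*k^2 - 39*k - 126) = k^2 - 3*k - 18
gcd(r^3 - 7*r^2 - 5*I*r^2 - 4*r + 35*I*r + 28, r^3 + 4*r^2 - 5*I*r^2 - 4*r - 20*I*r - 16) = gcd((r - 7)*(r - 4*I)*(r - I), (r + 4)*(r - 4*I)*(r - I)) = r^2 - 5*I*r - 4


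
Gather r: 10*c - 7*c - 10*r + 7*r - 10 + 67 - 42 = 3*c - 3*r + 15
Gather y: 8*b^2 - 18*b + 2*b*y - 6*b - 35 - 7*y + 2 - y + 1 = 8*b^2 - 24*b + y*(2*b - 8) - 32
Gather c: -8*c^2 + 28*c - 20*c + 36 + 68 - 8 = -8*c^2 + 8*c + 96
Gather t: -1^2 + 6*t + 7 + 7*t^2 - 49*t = 7*t^2 - 43*t + 6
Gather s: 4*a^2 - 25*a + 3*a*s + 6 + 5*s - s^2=4*a^2 - 25*a - s^2 + s*(3*a + 5) + 6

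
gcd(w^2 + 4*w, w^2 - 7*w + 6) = 1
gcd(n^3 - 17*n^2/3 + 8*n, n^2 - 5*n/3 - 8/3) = n - 8/3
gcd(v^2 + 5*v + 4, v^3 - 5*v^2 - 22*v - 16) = v + 1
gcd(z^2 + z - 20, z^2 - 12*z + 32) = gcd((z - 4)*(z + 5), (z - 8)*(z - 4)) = z - 4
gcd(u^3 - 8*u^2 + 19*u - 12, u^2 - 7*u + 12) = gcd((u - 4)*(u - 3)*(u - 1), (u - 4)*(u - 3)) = u^2 - 7*u + 12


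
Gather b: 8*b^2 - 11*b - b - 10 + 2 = 8*b^2 - 12*b - 8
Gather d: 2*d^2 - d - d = 2*d^2 - 2*d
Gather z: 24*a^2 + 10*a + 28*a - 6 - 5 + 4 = 24*a^2 + 38*a - 7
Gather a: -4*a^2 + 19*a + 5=-4*a^2 + 19*a + 5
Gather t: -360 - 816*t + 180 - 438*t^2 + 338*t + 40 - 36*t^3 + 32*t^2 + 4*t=-36*t^3 - 406*t^2 - 474*t - 140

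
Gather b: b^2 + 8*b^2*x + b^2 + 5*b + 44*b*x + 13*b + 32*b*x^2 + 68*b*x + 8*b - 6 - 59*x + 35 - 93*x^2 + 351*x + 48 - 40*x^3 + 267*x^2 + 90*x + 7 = b^2*(8*x + 2) + b*(32*x^2 + 112*x + 26) - 40*x^3 + 174*x^2 + 382*x + 84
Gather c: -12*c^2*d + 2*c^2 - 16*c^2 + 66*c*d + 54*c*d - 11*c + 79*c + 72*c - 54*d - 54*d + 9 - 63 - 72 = c^2*(-12*d - 14) + c*(120*d + 140) - 108*d - 126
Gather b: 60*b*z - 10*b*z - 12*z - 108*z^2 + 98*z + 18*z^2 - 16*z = 50*b*z - 90*z^2 + 70*z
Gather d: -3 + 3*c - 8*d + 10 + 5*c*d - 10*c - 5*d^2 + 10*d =-7*c - 5*d^2 + d*(5*c + 2) + 7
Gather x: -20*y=-20*y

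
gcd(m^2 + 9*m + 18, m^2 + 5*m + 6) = m + 3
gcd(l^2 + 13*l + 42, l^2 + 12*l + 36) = l + 6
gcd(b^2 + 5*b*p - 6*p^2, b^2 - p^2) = -b + p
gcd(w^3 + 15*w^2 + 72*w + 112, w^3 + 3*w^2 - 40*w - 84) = w + 7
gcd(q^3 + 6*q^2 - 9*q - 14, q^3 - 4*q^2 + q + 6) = q^2 - q - 2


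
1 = 1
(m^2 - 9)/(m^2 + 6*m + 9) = (m - 3)/(m + 3)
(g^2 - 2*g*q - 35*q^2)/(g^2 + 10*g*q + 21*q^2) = (g^2 - 2*g*q - 35*q^2)/(g^2 + 10*g*q + 21*q^2)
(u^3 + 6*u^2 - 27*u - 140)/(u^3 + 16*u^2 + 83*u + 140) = (u - 5)/(u + 5)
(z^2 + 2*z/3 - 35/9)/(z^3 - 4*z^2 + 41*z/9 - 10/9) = (3*z + 7)/(3*z^2 - 7*z + 2)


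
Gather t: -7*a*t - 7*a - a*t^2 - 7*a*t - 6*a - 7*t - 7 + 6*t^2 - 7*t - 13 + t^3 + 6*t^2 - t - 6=-13*a + t^3 + t^2*(12 - a) + t*(-14*a - 15) - 26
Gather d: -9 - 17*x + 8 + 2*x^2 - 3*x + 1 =2*x^2 - 20*x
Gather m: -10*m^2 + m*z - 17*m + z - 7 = -10*m^2 + m*(z - 17) + z - 7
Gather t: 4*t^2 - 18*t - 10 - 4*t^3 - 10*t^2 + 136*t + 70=-4*t^3 - 6*t^2 + 118*t + 60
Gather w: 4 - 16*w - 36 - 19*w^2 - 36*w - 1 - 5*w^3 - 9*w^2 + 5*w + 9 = -5*w^3 - 28*w^2 - 47*w - 24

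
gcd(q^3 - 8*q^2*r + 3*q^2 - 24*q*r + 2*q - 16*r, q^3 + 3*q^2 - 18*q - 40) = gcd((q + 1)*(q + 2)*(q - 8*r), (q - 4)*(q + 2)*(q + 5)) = q + 2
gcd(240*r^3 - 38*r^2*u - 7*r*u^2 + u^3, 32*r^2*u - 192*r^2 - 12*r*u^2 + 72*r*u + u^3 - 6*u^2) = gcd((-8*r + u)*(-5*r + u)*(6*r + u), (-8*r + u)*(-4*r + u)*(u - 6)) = 8*r - u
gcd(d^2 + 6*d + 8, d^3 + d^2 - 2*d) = d + 2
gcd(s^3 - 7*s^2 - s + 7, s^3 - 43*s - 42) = s^2 - 6*s - 7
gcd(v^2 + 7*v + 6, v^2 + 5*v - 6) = v + 6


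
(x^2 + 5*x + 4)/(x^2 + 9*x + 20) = (x + 1)/(x + 5)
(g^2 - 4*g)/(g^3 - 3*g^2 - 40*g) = (4 - g)/(-g^2 + 3*g + 40)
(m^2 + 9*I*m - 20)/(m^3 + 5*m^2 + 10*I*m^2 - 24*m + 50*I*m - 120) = (m + 5*I)/(m^2 + m*(5 + 6*I) + 30*I)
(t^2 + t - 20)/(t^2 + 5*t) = (t - 4)/t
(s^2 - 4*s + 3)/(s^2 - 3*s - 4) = (-s^2 + 4*s - 3)/(-s^2 + 3*s + 4)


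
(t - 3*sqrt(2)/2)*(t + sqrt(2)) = t^2 - sqrt(2)*t/2 - 3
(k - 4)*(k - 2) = k^2 - 6*k + 8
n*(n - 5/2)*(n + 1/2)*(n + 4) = n^4 + 2*n^3 - 37*n^2/4 - 5*n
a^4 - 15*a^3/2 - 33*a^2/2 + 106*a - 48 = (a - 8)*(a - 3)*(a - 1/2)*(a + 4)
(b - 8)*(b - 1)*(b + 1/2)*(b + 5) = b^4 - 7*b^3/2 - 39*b^2 + 43*b/2 + 20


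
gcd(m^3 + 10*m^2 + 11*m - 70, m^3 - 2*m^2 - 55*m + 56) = m + 7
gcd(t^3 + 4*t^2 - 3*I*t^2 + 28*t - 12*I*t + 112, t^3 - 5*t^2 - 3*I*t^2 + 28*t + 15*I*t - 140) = t^2 - 3*I*t + 28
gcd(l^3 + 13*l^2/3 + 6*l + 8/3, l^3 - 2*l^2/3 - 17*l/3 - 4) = l^2 + 7*l/3 + 4/3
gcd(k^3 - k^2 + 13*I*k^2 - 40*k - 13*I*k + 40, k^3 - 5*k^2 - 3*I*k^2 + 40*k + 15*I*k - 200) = k + 5*I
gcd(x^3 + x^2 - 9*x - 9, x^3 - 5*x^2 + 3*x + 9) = x^2 - 2*x - 3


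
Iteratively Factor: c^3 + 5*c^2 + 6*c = (c + 3)*(c^2 + 2*c) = (c + 2)*(c + 3)*(c)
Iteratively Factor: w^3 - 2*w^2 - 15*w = (w + 3)*(w^2 - 5*w) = w*(w + 3)*(w - 5)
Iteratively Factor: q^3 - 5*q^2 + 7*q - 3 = (q - 3)*(q^2 - 2*q + 1) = (q - 3)*(q - 1)*(q - 1)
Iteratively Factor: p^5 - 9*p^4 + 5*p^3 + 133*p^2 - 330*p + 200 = (p - 5)*(p^4 - 4*p^3 - 15*p^2 + 58*p - 40) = (p - 5)*(p + 4)*(p^3 - 8*p^2 + 17*p - 10) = (p - 5)*(p - 1)*(p + 4)*(p^2 - 7*p + 10) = (p - 5)*(p - 2)*(p - 1)*(p + 4)*(p - 5)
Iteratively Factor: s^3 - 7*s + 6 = (s + 3)*(s^2 - 3*s + 2) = (s - 2)*(s + 3)*(s - 1)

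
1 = 1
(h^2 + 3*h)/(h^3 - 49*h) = (h + 3)/(h^2 - 49)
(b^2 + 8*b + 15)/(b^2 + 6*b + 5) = (b + 3)/(b + 1)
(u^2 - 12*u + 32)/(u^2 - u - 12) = (u - 8)/(u + 3)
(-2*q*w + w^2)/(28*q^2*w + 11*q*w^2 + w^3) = (-2*q + w)/(28*q^2 + 11*q*w + w^2)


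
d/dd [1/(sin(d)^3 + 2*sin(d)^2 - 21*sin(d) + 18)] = (-3*sin(d)^2 - 4*sin(d) + 21)*cos(d)/(sin(d)^3 + 2*sin(d)^2 - 21*sin(d) + 18)^2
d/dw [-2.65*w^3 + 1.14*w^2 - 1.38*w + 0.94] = -7.95*w^2 + 2.28*w - 1.38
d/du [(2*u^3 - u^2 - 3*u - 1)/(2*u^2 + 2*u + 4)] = (u^4 + 2*u^3 + 7*u^2 - u - 5/2)/(u^4 + 2*u^3 + 5*u^2 + 4*u + 4)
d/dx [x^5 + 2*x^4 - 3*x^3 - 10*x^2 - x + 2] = 5*x^4 + 8*x^3 - 9*x^2 - 20*x - 1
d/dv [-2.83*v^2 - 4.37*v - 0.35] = -5.66*v - 4.37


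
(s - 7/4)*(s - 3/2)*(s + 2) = s^3 - 5*s^2/4 - 31*s/8 + 21/4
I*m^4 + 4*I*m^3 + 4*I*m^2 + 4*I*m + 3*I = (m + 3)*(m - I)*(m + I)*(I*m + I)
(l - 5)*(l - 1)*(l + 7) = l^3 + l^2 - 37*l + 35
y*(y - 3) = y^2 - 3*y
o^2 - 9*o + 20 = (o - 5)*(o - 4)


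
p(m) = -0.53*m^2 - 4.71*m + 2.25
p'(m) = -1.06*m - 4.71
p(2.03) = -9.50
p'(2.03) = -6.86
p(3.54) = -21.07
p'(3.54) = -8.46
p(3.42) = -20.06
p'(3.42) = -8.34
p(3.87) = -23.92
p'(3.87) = -8.81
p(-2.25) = 10.16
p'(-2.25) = -2.32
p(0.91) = -2.47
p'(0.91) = -5.67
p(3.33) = -19.31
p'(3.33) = -8.24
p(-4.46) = 12.71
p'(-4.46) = 0.02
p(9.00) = -83.07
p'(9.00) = -14.25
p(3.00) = -16.65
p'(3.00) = -7.89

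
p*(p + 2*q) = p^2 + 2*p*q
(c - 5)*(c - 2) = c^2 - 7*c + 10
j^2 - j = j*(j - 1)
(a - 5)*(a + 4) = a^2 - a - 20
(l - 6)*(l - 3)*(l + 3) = l^3 - 6*l^2 - 9*l + 54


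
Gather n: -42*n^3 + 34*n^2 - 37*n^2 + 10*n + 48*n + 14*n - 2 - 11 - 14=-42*n^3 - 3*n^2 + 72*n - 27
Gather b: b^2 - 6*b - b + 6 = b^2 - 7*b + 6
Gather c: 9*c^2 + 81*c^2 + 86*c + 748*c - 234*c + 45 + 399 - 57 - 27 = 90*c^2 + 600*c + 360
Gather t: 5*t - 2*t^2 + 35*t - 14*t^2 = -16*t^2 + 40*t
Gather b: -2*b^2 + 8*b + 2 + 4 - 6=-2*b^2 + 8*b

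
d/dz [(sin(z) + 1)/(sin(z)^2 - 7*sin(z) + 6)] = (-2*sin(z) + cos(z)^2 + 12)*cos(z)/(sin(z)^2 - 7*sin(z) + 6)^2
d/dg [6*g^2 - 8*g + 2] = 12*g - 8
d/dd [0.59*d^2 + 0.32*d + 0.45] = 1.18*d + 0.32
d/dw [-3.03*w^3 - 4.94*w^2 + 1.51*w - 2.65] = -9.09*w^2 - 9.88*w + 1.51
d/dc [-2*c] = -2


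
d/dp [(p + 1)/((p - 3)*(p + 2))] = (-p^2 - 2*p - 5)/(p^4 - 2*p^3 - 11*p^2 + 12*p + 36)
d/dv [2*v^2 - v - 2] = 4*v - 1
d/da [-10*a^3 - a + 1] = -30*a^2 - 1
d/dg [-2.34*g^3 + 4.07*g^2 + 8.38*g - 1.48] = -7.02*g^2 + 8.14*g + 8.38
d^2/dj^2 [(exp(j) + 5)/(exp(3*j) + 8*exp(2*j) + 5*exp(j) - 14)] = (4*exp(6*j) + 69*exp(5*j) + 484*exp(4*j) + 1472*exp(3*j) + 1902*exp(2*j) + 2435*exp(j) + 546)*exp(j)/(exp(9*j) + 24*exp(8*j) + 207*exp(7*j) + 710*exp(6*j) + 363*exp(5*j) - 2508*exp(4*j) - 2647*exp(3*j) + 3654*exp(2*j) + 2940*exp(j) - 2744)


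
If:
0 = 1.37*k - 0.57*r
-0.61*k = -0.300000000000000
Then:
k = 0.49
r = 1.18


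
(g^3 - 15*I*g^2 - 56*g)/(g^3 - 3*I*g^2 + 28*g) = (g - 8*I)/(g + 4*I)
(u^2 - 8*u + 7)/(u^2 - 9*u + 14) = (u - 1)/(u - 2)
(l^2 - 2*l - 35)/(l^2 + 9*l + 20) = (l - 7)/(l + 4)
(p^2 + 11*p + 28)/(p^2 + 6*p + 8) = (p + 7)/(p + 2)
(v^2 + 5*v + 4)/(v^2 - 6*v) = (v^2 + 5*v + 4)/(v*(v - 6))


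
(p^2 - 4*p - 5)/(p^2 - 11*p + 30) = (p + 1)/(p - 6)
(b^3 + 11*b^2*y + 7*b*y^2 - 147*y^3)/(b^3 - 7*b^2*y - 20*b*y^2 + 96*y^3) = (-b^2 - 14*b*y - 49*y^2)/(-b^2 + 4*b*y + 32*y^2)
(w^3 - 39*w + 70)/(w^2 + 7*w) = w - 7 + 10/w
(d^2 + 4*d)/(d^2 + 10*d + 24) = d/(d + 6)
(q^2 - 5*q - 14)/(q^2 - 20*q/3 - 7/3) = 3*(q + 2)/(3*q + 1)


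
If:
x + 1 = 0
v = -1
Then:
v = -1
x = -1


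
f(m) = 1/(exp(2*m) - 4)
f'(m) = -2*exp(2*m)/(exp(2*m) - 4)^2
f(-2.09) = -0.25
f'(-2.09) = -0.00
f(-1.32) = -0.25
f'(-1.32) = -0.01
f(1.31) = 0.10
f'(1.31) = -0.29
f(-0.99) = -0.26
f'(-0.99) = -0.02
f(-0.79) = -0.26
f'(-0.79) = -0.03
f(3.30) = 0.00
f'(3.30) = -0.00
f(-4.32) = -0.25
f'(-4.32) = -0.00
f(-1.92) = -0.25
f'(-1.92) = -0.00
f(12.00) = 0.00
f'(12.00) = 0.00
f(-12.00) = -0.25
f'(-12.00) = 0.00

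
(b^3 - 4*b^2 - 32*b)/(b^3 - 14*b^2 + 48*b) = (b + 4)/(b - 6)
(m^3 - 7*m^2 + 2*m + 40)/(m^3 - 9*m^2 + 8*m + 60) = (m - 4)/(m - 6)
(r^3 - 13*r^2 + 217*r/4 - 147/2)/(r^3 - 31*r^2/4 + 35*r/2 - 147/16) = 4*(r - 6)/(4*r - 3)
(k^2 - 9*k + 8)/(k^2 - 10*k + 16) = (k - 1)/(k - 2)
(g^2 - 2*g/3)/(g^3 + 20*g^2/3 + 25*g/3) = (3*g - 2)/(3*g^2 + 20*g + 25)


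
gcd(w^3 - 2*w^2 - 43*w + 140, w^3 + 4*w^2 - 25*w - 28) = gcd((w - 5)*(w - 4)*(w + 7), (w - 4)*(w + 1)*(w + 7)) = w^2 + 3*w - 28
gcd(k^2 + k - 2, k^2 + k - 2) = k^2 + k - 2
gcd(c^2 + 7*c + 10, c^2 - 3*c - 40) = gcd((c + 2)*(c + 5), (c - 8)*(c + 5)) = c + 5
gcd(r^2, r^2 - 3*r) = r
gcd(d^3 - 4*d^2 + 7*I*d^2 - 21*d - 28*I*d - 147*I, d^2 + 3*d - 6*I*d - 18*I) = d + 3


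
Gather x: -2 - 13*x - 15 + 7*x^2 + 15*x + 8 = 7*x^2 + 2*x - 9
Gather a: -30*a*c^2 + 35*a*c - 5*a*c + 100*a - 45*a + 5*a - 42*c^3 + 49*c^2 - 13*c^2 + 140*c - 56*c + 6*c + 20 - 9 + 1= a*(-30*c^2 + 30*c + 60) - 42*c^3 + 36*c^2 + 90*c + 12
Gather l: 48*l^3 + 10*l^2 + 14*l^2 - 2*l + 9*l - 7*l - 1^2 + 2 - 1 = 48*l^3 + 24*l^2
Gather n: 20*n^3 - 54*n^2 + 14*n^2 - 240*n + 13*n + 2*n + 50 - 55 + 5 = 20*n^3 - 40*n^2 - 225*n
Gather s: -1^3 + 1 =0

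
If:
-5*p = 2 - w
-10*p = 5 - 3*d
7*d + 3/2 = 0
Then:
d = -3/14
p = -79/140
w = -23/28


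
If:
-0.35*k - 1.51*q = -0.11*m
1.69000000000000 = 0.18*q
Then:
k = 0.314285714285714*m - 40.5063492063492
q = 9.39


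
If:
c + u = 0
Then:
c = -u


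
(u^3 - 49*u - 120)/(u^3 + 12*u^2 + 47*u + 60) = (u - 8)/(u + 4)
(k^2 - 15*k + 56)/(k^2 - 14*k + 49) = (k - 8)/(k - 7)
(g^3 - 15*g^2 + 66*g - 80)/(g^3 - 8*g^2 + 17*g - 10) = (g - 8)/(g - 1)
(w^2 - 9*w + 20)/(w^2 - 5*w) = (w - 4)/w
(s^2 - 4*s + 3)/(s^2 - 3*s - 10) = (-s^2 + 4*s - 3)/(-s^2 + 3*s + 10)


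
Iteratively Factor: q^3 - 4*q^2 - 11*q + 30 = (q - 2)*(q^2 - 2*q - 15) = (q - 2)*(q + 3)*(q - 5)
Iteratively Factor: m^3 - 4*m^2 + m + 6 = (m + 1)*(m^2 - 5*m + 6) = (m - 3)*(m + 1)*(m - 2)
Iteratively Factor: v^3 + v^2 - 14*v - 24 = (v + 2)*(v^2 - v - 12) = (v + 2)*(v + 3)*(v - 4)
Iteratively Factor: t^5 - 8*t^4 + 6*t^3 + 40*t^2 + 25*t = (t + 1)*(t^4 - 9*t^3 + 15*t^2 + 25*t) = (t - 5)*(t + 1)*(t^3 - 4*t^2 - 5*t) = (t - 5)*(t + 1)^2*(t^2 - 5*t) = (t - 5)^2*(t + 1)^2*(t)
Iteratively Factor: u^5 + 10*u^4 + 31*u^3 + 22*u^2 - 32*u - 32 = (u + 2)*(u^4 + 8*u^3 + 15*u^2 - 8*u - 16) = (u + 2)*(u + 4)*(u^3 + 4*u^2 - u - 4) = (u + 1)*(u + 2)*(u + 4)*(u^2 + 3*u - 4) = (u + 1)*(u + 2)*(u + 4)^2*(u - 1)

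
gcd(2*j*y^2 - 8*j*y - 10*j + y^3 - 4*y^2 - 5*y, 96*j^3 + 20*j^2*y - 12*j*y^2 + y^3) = 2*j + y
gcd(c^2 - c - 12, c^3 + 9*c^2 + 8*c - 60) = 1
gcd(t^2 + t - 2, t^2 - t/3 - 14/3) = t + 2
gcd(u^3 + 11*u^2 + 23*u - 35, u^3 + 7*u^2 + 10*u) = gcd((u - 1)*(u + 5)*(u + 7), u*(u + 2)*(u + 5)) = u + 5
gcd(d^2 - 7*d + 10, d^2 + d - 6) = d - 2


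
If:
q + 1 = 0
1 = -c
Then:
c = -1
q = -1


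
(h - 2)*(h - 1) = h^2 - 3*h + 2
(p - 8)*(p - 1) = p^2 - 9*p + 8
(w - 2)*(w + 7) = w^2 + 5*w - 14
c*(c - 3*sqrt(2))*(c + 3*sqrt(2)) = c^3 - 18*c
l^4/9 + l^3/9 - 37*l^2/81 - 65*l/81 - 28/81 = (l/3 + 1/3)^2*(l - 7/3)*(l + 4/3)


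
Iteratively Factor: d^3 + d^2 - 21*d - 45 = (d + 3)*(d^2 - 2*d - 15) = (d + 3)^2*(d - 5)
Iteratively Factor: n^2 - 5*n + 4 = (n - 1)*(n - 4)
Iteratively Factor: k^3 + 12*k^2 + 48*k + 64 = (k + 4)*(k^2 + 8*k + 16) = (k + 4)^2*(k + 4)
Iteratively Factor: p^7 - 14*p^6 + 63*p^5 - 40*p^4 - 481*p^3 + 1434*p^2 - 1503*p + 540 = (p - 1)*(p^6 - 13*p^5 + 50*p^4 + 10*p^3 - 471*p^2 + 963*p - 540) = (p - 3)*(p - 1)*(p^5 - 10*p^4 + 20*p^3 + 70*p^2 - 261*p + 180) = (p - 4)*(p - 3)*(p - 1)*(p^4 - 6*p^3 - 4*p^2 + 54*p - 45) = (p - 4)*(p - 3)^2*(p - 1)*(p^3 - 3*p^2 - 13*p + 15) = (p - 4)*(p - 3)^2*(p - 1)^2*(p^2 - 2*p - 15) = (p - 4)*(p - 3)^2*(p - 1)^2*(p + 3)*(p - 5)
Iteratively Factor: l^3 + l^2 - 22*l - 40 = (l + 4)*(l^2 - 3*l - 10) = (l + 2)*(l + 4)*(l - 5)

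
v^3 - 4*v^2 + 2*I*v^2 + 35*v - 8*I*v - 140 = (v - 4)*(v - 5*I)*(v + 7*I)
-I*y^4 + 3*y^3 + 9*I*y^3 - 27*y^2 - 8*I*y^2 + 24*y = y*(y - 8)*(y + 3*I)*(-I*y + I)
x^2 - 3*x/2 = x*(x - 3/2)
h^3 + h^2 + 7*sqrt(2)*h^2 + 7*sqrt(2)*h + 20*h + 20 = (h + 1)*(h + 2*sqrt(2))*(h + 5*sqrt(2))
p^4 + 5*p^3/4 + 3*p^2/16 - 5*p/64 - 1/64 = (p - 1/4)*(p + 1/4)^2*(p + 1)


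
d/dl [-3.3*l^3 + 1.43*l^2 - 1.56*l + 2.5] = -9.9*l^2 + 2.86*l - 1.56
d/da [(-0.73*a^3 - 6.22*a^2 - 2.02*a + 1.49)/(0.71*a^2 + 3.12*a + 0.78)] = (-0.5183*a^4 - 4.5552*a^3 - 19.6804*a^2 - 11.819*a - 6.2244)/(0.5041*a^4 + 4.4304*a^3 + 10.842*a^2 + 4.8672*a + 0.6084)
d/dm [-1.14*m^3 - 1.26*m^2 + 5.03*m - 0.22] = -3.42*m^2 - 2.52*m + 5.03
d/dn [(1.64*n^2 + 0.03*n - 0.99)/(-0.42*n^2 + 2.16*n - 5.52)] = (3.555*n^2 - 18.9372*n + 1.9728)/(0.1764*n^4 - 1.8144*n^3 + 9.3024*n^2 - 23.8464*n + 30.4704)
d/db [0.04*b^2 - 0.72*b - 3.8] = 0.08*b - 0.72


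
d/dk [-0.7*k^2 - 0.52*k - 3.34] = -1.4*k - 0.52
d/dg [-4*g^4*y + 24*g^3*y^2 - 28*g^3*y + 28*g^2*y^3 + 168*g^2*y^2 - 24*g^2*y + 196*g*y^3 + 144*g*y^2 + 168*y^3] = 4*y*(-4*g^3 + 18*g^2*y - 21*g^2 + 14*g*y^2 + 84*g*y - 12*g + 49*y^2 + 36*y)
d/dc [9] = 0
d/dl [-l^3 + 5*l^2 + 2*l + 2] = -3*l^2 + 10*l + 2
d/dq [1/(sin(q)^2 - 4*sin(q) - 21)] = 2*(2 - sin(q))*cos(q)/((sin(q) - 7)^2*(sin(q) + 3)^2)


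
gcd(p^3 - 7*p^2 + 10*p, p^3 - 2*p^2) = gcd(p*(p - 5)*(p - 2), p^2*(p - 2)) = p^2 - 2*p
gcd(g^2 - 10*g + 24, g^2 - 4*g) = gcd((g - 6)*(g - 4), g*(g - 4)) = g - 4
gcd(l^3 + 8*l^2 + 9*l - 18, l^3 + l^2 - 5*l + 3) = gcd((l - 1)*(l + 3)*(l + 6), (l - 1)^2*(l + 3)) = l^2 + 2*l - 3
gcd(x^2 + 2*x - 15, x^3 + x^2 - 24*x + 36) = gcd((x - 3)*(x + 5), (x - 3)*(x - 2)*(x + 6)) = x - 3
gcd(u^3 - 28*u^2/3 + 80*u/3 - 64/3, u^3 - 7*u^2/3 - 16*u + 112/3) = u - 4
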